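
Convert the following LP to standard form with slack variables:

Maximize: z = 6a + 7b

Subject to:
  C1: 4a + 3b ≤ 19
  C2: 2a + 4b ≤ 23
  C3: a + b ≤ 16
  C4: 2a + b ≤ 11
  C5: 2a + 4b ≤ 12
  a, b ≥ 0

max z = 6a + 7b

s.t.
  4a + 3b + s1 = 19
  2a + 4b + s2 = 23
  a + b + s3 = 16
  2a + b + s4 = 11
  2a + 4b + s5 = 12
  a, b, s1, s2, s3, s4, s5 ≥ 0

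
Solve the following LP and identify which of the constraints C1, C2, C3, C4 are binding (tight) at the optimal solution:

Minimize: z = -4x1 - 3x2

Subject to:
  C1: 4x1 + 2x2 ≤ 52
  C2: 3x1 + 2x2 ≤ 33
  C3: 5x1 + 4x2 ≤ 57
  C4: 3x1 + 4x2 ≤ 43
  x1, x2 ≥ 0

At x1 = 9, x2 = 3, compute slack b - a·x for each constraint:
  C1: 52 − 42 = 10  (slack)
  C2: 33 − 33 = 0  (binding)
  C3: 57 − 57 = 0  (binding)
  C4: 43 − 39 = 4  (slack)

Optimal: x1 = 9, x2 = 3
Binding: C2, C3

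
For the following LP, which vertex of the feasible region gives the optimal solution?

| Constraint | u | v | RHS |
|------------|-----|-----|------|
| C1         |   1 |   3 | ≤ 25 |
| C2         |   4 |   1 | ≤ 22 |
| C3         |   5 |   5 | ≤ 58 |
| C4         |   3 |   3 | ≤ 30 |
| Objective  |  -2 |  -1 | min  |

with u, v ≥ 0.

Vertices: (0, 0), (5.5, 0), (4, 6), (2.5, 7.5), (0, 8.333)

Evaluate the objective at each vertex of the feasible region:
  z(0, 0) = 0
  z(5.5, 0) = -11
  z(4, 6) = -14  ←
  z(2.5, 7.5) = -12.5
  z(0, 8.333) = -8.333
The minimum is at u = 4, v = 6.

(4, 6)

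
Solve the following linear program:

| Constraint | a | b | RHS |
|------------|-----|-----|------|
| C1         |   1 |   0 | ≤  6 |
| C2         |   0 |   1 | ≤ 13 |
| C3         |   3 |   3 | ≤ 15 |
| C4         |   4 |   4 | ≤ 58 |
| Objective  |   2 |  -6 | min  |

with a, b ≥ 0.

Evaluate the objective at each vertex of the feasible region:
  z(0, 0) = 0
  z(5, 0) = 10
  z(0, 5) = -30  ←
The minimum is at a = 0, b = 5.

a = 0, b = 5, z = -30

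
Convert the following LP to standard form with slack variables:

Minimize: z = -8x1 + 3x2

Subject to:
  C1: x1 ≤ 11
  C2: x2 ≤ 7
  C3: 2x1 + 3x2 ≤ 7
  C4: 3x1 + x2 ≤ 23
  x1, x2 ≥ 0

min z = -8x1 + 3x2

s.t.
  x1 + s1 = 11
  x2 + s2 = 7
  2x1 + 3x2 + s3 = 7
  3x1 + x2 + s4 = 23
  x1, x2, s1, s2, s3, s4 ≥ 0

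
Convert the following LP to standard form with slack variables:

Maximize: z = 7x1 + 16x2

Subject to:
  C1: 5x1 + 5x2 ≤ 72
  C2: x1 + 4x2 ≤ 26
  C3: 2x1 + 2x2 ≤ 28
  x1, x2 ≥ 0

max z = 7x1 + 16x2

s.t.
  5x1 + 5x2 + s1 = 72
  x1 + 4x2 + s2 = 26
  2x1 + 2x2 + s3 = 28
  x1, x2, s1, s2, s3 ≥ 0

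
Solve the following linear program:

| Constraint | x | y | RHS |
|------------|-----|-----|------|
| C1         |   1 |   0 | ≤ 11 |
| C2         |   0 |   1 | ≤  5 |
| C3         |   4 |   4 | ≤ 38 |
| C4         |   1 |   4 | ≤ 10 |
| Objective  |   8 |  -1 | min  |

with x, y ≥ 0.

Evaluate the objective at each vertex of the feasible region:
  z(0, 0) = 0
  z(9.5, 0) = 76
  z(9.333, 0.1667) = 74.5
  z(0, 2.5) = -2.5  ←
The minimum is at x = 0, y = 2.5.

x = 0, y = 2.5, z = -2.5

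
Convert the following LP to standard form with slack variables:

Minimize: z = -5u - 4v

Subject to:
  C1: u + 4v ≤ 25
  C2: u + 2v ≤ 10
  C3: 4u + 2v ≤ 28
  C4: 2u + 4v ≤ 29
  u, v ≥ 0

min z = -5u - 4v

s.t.
  u + 4v + s1 = 25
  u + 2v + s2 = 10
  4u + 2v + s3 = 28
  2u + 4v + s4 = 29
  u, v, s1, s2, s3, s4 ≥ 0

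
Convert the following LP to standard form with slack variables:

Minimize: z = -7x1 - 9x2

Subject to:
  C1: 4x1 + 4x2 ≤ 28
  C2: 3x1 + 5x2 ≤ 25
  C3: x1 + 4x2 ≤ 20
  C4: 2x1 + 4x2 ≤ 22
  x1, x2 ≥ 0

min z = -7x1 - 9x2

s.t.
  4x1 + 4x2 + s1 = 28
  3x1 + 5x2 + s2 = 25
  x1 + 4x2 + s3 = 20
  2x1 + 4x2 + s4 = 22
  x1, x2, s1, s2, s3, s4 ≥ 0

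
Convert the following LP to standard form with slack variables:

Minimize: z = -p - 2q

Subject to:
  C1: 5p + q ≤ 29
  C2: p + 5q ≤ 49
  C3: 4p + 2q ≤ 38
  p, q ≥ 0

min z = -p - 2q

s.t.
  5p + q + s1 = 29
  p + 5q + s2 = 49
  4p + 2q + s3 = 38
  p, q, s1, s2, s3 ≥ 0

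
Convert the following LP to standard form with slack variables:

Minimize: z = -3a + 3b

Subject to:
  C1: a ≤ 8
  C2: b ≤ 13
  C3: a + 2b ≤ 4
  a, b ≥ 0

min z = -3a + 3b

s.t.
  a + s1 = 8
  b + s2 = 13
  a + 2b + s3 = 4
  a, b, s1, s2, s3 ≥ 0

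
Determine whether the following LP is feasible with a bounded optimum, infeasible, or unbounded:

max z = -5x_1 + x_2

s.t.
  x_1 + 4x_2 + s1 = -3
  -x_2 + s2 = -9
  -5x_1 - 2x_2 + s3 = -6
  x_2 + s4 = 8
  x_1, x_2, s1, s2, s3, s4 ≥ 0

Infeasible (no feasible solution exists)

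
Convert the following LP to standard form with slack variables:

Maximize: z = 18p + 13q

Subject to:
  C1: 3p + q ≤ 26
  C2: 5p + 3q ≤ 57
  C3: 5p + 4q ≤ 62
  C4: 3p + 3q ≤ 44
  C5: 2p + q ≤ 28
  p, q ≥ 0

max z = 18p + 13q

s.t.
  3p + q + s1 = 26
  5p + 3q + s2 = 57
  5p + 4q + s3 = 62
  3p + 3q + s4 = 44
  2p + q + s5 = 28
  p, q, s1, s2, s3, s4, s5 ≥ 0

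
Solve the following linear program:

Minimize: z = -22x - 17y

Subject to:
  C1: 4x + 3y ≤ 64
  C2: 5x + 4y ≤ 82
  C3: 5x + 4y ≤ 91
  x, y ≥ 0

Evaluate the objective at each vertex of the feasible region:
  z(0, 0) = 0
  z(16, 0) = -352
  z(10, 8) = -356  ←
  z(0, 20.5) = -348.5
The minimum is at x = 10, y = 8.

x = 10, y = 8, z = -356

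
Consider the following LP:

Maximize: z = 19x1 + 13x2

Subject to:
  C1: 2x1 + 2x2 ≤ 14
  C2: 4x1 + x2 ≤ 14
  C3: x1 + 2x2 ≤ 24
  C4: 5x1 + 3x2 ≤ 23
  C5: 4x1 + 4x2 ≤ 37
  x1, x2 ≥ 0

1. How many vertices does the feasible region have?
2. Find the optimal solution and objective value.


1. 5
2. x1 = 1, x2 = 6, z = 97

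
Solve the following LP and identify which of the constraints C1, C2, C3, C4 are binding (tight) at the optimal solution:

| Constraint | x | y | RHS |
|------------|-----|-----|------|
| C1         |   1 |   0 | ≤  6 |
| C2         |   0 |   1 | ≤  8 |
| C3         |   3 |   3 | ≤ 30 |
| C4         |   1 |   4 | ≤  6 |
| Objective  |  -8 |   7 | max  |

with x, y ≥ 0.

At x = 0, y = 1.5, compute slack b - a·x for each constraint:
  C1: 6 − 0 = 6  (slack)
  C2: 8 − 1.5 = 6.5  (slack)
  C3: 30 − 4.5 = 25.5  (slack)
  C4: 6 − 6 = 0  (binding)

Optimal: x = 0, y = 1.5
Binding: C4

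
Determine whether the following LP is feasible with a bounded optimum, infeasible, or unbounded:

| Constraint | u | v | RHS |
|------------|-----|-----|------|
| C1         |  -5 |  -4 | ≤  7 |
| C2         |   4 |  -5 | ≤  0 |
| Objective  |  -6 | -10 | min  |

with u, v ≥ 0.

Unbounded (objective can decrease without bound)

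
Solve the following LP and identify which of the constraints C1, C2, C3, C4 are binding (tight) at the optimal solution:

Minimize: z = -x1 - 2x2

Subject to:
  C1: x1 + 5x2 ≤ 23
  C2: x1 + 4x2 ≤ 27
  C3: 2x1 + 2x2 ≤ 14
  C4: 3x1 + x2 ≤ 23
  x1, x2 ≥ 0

At x1 = 3, x2 = 4, compute slack b - a·x for each constraint:
  C1: 23 − 23 = 0  (binding)
  C2: 27 − 19 = 8  (slack)
  C3: 14 − 14 = 0  (binding)
  C4: 23 − 13 = 10  (slack)

Optimal: x1 = 3, x2 = 4
Binding: C1, C3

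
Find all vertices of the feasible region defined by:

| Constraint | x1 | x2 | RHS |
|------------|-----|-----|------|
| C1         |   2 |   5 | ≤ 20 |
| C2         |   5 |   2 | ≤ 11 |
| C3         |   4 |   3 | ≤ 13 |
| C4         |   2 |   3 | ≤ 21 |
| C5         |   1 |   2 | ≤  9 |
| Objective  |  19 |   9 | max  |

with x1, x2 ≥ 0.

(0, 0), (2.2, 0), (1, 3), (0.3571, 3.857), (0, 4)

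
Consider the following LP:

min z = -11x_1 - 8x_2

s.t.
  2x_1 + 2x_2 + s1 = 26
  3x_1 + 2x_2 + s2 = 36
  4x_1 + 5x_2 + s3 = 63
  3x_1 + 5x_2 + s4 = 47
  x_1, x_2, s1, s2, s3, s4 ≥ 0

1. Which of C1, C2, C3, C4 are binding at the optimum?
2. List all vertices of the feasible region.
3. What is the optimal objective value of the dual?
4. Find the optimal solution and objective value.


1. C1, C2
2. (0, 0), (12, 0), (10, 3), (9, 4), (0, 9.4)
3. -134
4. x_1 = 10, x_2 = 3, z = -134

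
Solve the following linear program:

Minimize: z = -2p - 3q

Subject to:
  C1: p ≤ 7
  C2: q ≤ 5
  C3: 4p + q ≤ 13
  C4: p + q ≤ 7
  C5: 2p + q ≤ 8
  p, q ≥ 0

Evaluate the objective at each vertex of the feasible region:
  z(0, 0) = 0
  z(3.25, 0) = -6.5
  z(2.5, 3) = -14
  z(1.5, 5) = -18  ←
  z(0, 5) = -15
The minimum is at p = 1.5, q = 5.

p = 1.5, q = 5, z = -18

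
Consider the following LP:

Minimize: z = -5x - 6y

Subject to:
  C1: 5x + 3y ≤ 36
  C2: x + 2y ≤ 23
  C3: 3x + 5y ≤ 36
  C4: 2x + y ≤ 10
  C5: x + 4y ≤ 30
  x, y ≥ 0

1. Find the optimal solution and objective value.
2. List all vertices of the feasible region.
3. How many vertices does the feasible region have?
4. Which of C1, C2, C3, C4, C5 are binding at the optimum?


1. x = 2, y = 6, z = -46
2. (0, 0), (5, 0), (2, 6), (0, 7.2)
3. 4
4. C3, C4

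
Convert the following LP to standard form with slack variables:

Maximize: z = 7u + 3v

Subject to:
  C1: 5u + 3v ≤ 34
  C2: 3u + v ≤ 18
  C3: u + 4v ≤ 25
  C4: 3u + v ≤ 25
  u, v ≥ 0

max z = 7u + 3v

s.t.
  5u + 3v + s1 = 34
  3u + v + s2 = 18
  u + 4v + s3 = 25
  3u + v + s4 = 25
  u, v, s1, s2, s3, s4 ≥ 0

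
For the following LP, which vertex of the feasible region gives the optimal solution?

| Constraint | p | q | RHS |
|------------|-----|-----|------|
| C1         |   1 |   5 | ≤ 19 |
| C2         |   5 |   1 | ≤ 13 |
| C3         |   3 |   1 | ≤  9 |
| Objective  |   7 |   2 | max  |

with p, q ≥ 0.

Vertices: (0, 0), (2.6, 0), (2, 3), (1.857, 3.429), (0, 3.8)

Evaluate the objective at each vertex of the feasible region:
  z(0, 0) = 0
  z(2.6, 0) = 18.2
  z(2, 3) = 20  ←
  z(1.857, 3.429) = 19.86
  z(0, 3.8) = 7.6
The maximum is at p = 2, q = 3.

(2, 3)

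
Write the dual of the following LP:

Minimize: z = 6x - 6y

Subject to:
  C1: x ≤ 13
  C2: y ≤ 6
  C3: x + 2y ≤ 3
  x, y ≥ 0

Primal min cᵀx s.t. Ax ≤ b, x ≥ 0  →  Dual max −bᵀy s.t. Aᵀy ≥ −c, y ≥ 0.

Maximize: z = -13y1 - 6y2 - 3y3

Subject to:
  y1 + y3 ≥ -6
  y2 + 2y3 ≥ 6
  y1, y2, y3 ≥ 0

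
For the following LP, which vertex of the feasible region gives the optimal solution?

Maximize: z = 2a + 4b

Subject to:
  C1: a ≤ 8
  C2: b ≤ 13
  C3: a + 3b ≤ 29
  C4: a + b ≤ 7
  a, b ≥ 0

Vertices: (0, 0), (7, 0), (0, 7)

Evaluate the objective at each vertex of the feasible region:
  z(0, 0) = 0
  z(7, 0) = 14
  z(0, 7) = 28  ←
The maximum is at a = 0, b = 7.

(0, 7)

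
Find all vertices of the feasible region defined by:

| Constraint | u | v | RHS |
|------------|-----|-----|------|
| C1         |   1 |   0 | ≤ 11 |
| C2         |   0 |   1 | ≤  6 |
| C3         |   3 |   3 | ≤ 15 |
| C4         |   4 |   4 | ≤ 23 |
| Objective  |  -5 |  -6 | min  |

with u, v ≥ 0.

(0, 0), (5, 0), (0, 5)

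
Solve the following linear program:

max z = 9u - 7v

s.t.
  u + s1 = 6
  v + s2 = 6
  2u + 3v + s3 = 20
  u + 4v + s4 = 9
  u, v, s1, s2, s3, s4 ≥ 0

Evaluate the objective at each vertex of the feasible region:
  z(0, 0) = 0
  z(6, 0) = 54  ←
  z(6, 0.75) = 48.75
  z(0, 2.25) = -15.75
The maximum is at u = 6, v = 0.

u = 6, v = 0, z = 54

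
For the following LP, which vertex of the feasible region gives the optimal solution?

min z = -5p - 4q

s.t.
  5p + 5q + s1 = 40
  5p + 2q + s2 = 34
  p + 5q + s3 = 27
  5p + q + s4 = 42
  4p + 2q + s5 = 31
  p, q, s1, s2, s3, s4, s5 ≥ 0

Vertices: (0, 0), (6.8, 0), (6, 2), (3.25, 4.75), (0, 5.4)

Evaluate the objective at each vertex of the feasible region:
  z(0, 0) = 0
  z(6.8, 0) = -34
  z(6, 2) = -38  ←
  z(3.25, 4.75) = -35.25
  z(0, 5.4) = -21.6
The minimum is at p = 6, q = 2.

(6, 2)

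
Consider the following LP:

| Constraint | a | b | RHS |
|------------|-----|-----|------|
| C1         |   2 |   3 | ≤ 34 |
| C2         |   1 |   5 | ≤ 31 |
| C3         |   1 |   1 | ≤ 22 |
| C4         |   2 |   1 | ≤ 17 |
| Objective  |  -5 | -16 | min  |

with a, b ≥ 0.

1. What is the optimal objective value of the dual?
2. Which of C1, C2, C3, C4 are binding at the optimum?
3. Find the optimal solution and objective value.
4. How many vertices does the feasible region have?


1. -110
2. C2, C4
3. a = 6, b = 5, z = -110
4. 4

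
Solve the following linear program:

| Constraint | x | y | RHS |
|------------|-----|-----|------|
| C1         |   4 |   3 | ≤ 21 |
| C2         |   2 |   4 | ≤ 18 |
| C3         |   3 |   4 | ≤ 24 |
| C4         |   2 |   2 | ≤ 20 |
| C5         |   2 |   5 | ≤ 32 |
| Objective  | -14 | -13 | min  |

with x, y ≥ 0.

Evaluate the objective at each vertex of the feasible region:
  z(0, 0) = 0
  z(5.25, 0) = -73.5
  z(3, 3) = -81  ←
  z(0, 4.5) = -58.5
The minimum is at x = 3, y = 3.

x = 3, y = 3, z = -81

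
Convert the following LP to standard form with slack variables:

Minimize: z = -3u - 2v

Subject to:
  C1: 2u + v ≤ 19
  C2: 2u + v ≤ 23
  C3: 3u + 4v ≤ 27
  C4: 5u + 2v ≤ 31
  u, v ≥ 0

min z = -3u - 2v

s.t.
  2u + v + s1 = 19
  2u + v + s2 = 23
  3u + 4v + s3 = 27
  5u + 2v + s4 = 31
  u, v, s1, s2, s3, s4 ≥ 0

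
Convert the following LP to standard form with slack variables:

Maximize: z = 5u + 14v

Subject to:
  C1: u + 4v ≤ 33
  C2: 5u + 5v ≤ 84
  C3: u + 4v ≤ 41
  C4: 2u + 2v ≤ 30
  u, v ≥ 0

max z = 5u + 14v

s.t.
  u + 4v + s1 = 33
  5u + 5v + s2 = 84
  u + 4v + s3 = 41
  2u + 2v + s4 = 30
  u, v, s1, s2, s3, s4 ≥ 0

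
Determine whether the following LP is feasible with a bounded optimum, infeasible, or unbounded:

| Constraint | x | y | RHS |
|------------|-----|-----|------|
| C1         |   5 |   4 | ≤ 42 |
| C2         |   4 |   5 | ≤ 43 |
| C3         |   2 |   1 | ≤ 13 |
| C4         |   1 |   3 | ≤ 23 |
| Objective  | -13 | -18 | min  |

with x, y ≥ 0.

Feasible with a bounded optimal solution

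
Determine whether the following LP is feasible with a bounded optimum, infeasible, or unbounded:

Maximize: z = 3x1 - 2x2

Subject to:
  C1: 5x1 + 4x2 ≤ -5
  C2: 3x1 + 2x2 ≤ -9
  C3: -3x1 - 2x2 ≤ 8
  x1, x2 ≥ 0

Infeasible (no feasible solution exists)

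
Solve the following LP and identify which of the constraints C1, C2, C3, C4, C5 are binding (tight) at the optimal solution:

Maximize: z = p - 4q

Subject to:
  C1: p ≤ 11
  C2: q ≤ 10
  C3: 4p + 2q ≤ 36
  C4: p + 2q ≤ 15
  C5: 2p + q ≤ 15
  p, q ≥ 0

At p = 7.5, q = 0, compute slack b - a·x for each constraint:
  C1: 11 − 7.5 = 3.5  (slack)
  C2: 10 − 0 = 10  (slack)
  C3: 36 − 30 = 6  (slack)
  C4: 15 − 7.5 = 7.5  (slack)
  C5: 15 − 15 = 0  (binding)

Optimal: p = 7.5, q = 0
Binding: C5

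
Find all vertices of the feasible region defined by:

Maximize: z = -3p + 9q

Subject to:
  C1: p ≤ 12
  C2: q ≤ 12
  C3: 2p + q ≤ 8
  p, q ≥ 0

(0, 0), (4, 0), (0, 8)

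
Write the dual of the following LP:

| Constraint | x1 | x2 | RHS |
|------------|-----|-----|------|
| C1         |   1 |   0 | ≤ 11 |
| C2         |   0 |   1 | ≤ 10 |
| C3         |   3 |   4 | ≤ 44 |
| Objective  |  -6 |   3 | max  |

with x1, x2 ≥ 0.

Primal max cᵀx s.t. Ax ≤ b, x ≥ 0  →  Dual min bᵀy s.t. Aᵀy ≥ c, y ≥ 0.

Minimize: z = 11y1 + 10y2 + 44y3

Subject to:
  y1 + 3y3 ≥ -6
  y2 + 4y3 ≥ 3
  y1, y2, y3 ≥ 0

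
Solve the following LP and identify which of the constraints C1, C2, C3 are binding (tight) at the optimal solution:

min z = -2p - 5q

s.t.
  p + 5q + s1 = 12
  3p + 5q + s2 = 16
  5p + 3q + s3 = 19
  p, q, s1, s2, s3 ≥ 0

At p = 2, q = 2, compute slack b - a·x for each constraint:
  C1: 12 − 12 = 0  (binding)
  C2: 16 − 16 = 0  (binding)
  C3: 19 − 16 = 3  (slack)

Optimal: p = 2, q = 2
Binding: C1, C2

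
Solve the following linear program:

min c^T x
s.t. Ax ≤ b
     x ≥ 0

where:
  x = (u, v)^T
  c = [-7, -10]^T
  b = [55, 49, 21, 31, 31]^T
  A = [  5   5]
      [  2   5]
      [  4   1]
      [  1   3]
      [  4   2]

Evaluate the objective at each vertex of the feasible region:
  z(0, 0) = 0
  z(5.25, 0) = -36.75
  z(3.333, 7.667) = -100
  z(2, 9) = -104  ←
  z(0, 9.8) = -98
The minimum is at u = 2, v = 9.

u = 2, v = 9, z = -104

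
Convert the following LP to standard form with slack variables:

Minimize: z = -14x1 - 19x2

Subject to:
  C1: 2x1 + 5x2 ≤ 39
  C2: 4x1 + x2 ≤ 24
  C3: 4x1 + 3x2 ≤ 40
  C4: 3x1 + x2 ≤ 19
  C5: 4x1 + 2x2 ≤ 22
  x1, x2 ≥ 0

min z = -14x1 - 19x2

s.t.
  2x1 + 5x2 + s1 = 39
  4x1 + x2 + s2 = 24
  4x1 + 3x2 + s3 = 40
  3x1 + x2 + s4 = 19
  4x1 + 2x2 + s5 = 22
  x1, x2, s1, s2, s3, s4, s5 ≥ 0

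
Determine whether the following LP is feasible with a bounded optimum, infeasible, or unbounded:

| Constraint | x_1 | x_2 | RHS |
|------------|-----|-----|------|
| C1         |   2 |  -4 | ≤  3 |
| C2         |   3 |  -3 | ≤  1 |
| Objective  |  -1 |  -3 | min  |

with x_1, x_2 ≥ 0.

Unbounded (objective can decrease without bound)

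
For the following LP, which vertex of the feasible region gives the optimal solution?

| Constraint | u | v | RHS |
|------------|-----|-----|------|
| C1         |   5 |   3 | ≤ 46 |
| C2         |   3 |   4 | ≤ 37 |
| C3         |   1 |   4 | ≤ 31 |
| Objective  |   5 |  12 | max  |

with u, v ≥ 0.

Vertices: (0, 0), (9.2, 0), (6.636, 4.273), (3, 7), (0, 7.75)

Evaluate the objective at each vertex of the feasible region:
  z(0, 0) = 0
  z(9.2, 0) = 46
  z(6.636, 4.273) = 84.45
  z(3, 7) = 99  ←
  z(0, 7.75) = 93
The maximum is at u = 3, v = 7.

(3, 7)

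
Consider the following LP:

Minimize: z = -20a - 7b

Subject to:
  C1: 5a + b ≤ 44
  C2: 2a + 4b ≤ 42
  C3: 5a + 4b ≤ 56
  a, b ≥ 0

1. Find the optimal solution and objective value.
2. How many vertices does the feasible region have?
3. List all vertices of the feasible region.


1. a = 8, b = 4, z = -188
2. 5
3. (0, 0), (8.8, 0), (8, 4), (4.667, 8.167), (0, 10.5)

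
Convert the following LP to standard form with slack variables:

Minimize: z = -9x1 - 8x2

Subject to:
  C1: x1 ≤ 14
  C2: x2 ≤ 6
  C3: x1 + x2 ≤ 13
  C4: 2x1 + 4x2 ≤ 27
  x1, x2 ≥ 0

min z = -9x1 - 8x2

s.t.
  x1 + s1 = 14
  x2 + s2 = 6
  x1 + x2 + s3 = 13
  2x1 + 4x2 + s4 = 27
  x1, x2, s1, s2, s3, s4 ≥ 0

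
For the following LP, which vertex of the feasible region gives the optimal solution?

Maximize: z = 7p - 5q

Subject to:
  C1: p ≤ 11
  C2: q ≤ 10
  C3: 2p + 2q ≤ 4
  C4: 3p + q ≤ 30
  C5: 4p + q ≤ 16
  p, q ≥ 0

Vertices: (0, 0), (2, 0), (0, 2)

Evaluate the objective at each vertex of the feasible region:
  z(0, 0) = 0
  z(2, 0) = 14  ←
  z(0, 2) = -10
The maximum is at p = 2, q = 0.

(2, 0)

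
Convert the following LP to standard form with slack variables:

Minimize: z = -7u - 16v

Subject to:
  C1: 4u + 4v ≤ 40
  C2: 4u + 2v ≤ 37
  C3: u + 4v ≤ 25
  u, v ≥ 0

min z = -7u - 16v

s.t.
  4u + 4v + s1 = 40
  4u + 2v + s2 = 37
  u + 4v + s3 = 25
  u, v, s1, s2, s3 ≥ 0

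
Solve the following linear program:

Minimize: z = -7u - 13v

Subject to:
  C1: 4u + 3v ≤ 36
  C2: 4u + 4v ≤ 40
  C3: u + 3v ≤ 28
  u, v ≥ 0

Evaluate the objective at each vertex of the feasible region:
  z(0, 0) = 0
  z(9, 0) = -63
  z(6, 4) = -94
  z(1, 9) = -124  ←
  z(0, 9.333) = -121.3
The minimum is at u = 1, v = 9.

u = 1, v = 9, z = -124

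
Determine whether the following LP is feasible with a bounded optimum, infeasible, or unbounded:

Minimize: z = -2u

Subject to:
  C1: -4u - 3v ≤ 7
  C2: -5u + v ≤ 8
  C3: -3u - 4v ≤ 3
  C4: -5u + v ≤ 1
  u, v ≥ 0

Unbounded (objective can decrease without bound)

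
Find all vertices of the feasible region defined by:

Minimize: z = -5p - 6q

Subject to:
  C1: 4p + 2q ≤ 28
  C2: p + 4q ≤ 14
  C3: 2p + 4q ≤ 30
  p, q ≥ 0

(0, 0), (7, 0), (6, 2), (0, 3.5)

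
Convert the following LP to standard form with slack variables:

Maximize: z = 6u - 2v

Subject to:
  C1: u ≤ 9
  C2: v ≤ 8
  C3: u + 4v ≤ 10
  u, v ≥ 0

max z = 6u - 2v

s.t.
  u + s1 = 9
  v + s2 = 8
  u + 4v + s3 = 10
  u, v, s1, s2, s3 ≥ 0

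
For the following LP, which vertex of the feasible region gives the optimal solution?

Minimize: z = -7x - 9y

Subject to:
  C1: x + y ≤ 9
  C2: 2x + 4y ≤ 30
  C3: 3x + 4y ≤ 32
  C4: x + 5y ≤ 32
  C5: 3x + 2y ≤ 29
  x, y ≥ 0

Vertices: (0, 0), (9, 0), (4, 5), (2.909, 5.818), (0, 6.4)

Evaluate the objective at each vertex of the feasible region:
  z(0, 0) = 0
  z(9, 0) = -63
  z(4, 5) = -73  ←
  z(2.909, 5.818) = -72.73
  z(0, 6.4) = -57.6
The minimum is at x = 4, y = 5.

(4, 5)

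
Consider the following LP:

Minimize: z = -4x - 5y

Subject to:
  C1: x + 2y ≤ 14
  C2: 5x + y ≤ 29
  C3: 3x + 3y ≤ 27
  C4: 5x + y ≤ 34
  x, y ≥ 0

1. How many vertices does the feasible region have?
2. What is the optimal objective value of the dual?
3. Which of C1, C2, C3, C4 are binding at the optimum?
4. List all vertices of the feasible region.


1. 5
2. -41
3. C1, C3
4. (0, 0), (5.8, 0), (5, 4), (4, 5), (0, 7)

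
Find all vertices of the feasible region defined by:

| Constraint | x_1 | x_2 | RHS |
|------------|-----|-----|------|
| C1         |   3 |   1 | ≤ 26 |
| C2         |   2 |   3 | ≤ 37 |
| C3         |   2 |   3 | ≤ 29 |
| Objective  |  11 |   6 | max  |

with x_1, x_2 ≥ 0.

(0, 0), (8.667, 0), (7, 5), (0, 9.667)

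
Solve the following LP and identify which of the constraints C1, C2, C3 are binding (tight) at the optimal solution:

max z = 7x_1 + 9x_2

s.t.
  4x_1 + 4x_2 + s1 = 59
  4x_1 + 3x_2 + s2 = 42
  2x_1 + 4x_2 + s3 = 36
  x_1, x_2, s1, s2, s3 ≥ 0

At x_1 = 6, x_2 = 6, compute slack b - a·x for each constraint:
  C1: 59 − 48 = 11  (slack)
  C2: 42 − 42 = 0  (binding)
  C3: 36 − 36 = 0  (binding)

Optimal: x_1 = 6, x_2 = 6
Binding: C2, C3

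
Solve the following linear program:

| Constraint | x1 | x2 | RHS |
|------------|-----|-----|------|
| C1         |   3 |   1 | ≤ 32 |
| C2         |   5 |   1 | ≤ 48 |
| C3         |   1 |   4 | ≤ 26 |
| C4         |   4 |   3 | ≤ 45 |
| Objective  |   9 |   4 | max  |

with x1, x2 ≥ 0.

Evaluate the objective at each vertex of the feasible region:
  z(0, 0) = 0
  z(9.6, 0) = 86.4
  z(9, 3) = 93  ←
  z(7.846, 4.538) = 88.77
  z(0, 6.5) = 26
The maximum is at x1 = 9, x2 = 3.

x1 = 9, x2 = 3, z = 93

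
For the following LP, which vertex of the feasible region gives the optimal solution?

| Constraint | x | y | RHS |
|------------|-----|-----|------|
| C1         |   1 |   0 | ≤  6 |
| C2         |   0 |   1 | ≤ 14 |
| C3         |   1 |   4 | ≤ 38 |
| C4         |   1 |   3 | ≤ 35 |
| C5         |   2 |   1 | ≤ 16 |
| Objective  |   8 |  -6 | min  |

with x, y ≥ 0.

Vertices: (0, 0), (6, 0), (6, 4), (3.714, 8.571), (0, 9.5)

Evaluate the objective at each vertex of the feasible region:
  z(0, 0) = 0
  z(6, 0) = 48
  z(6, 4) = 24
  z(3.714, 8.571) = -21.71
  z(0, 9.5) = -57  ←
The minimum is at x = 0, y = 9.5.

(0, 9.5)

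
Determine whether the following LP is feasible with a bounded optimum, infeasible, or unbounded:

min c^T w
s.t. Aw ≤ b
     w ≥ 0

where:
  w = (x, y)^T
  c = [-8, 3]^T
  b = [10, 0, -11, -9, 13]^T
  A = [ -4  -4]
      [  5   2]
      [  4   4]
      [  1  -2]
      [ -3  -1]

Infeasible (no feasible solution exists)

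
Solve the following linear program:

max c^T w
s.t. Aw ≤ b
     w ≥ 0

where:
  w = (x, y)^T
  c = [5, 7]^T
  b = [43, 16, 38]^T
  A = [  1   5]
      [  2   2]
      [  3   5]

Evaluate the objective at each vertex of the feasible region:
  z(0, 0) = 0
  z(8, 0) = 40
  z(1, 7) = 54  ←
  z(0, 7.6) = 53.2
The maximum is at x = 1, y = 7.

x = 1, y = 7, z = 54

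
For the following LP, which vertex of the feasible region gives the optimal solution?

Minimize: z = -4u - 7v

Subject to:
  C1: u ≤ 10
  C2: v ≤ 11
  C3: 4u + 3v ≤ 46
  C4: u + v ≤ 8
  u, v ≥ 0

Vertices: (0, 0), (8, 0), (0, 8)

Evaluate the objective at each vertex of the feasible region:
  z(0, 0) = 0
  z(8, 0) = -32
  z(0, 8) = -56  ←
The minimum is at u = 0, v = 8.

(0, 8)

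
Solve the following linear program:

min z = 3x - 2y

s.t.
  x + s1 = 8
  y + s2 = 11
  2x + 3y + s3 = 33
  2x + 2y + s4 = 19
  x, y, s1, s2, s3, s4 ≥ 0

Evaluate the objective at each vertex of the feasible region:
  z(0, 0) = 0
  z(8, 0) = 24
  z(8, 1.5) = 21
  z(0, 9.5) = -19  ←
The minimum is at x = 0, y = 9.5.

x = 0, y = 9.5, z = -19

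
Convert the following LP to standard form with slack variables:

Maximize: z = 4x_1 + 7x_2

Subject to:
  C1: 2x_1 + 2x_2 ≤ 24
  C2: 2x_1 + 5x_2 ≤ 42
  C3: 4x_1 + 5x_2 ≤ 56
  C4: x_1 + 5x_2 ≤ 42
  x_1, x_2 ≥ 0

max z = 4x_1 + 7x_2

s.t.
  2x_1 + 2x_2 + s1 = 24
  2x_1 + 5x_2 + s2 = 42
  4x_1 + 5x_2 + s3 = 56
  x_1 + 5x_2 + s4 = 42
  x_1, x_2, s1, s2, s3, s4 ≥ 0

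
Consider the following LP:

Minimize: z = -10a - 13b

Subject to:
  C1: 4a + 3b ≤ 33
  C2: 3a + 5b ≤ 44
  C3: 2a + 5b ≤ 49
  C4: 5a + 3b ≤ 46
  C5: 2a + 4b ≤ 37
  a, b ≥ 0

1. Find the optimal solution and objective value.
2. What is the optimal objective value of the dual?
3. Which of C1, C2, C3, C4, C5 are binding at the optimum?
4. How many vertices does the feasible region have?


1. a = 3, b = 7, z = -121
2. -121
3. C1, C2
4. 4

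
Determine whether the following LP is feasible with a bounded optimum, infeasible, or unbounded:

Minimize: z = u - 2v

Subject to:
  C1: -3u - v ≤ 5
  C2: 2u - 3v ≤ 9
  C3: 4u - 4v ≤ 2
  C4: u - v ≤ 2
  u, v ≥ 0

Unbounded (objective can decrease without bound)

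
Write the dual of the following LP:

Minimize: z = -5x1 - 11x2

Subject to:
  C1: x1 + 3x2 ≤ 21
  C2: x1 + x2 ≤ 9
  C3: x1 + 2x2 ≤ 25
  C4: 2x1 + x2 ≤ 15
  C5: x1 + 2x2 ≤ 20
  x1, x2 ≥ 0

Primal min cᵀx s.t. Ax ≤ b, x ≥ 0  →  Dual max −bᵀy s.t. Aᵀy ≥ −c, y ≥ 0.

Maximize: z = -21y1 - 9y2 - 25y3 - 15y4 - 20y5

Subject to:
  y1 + y2 + y3 + 2y4 + y5 ≥ 5
  3y1 + y2 + 2y3 + y4 + 2y5 ≥ 11
  y1, y2, y3, y4, y5 ≥ 0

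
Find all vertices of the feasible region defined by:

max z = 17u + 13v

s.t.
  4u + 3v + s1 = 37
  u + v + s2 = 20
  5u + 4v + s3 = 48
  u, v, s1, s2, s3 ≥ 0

(0, 0), (9.25, 0), (4, 7), (0, 12)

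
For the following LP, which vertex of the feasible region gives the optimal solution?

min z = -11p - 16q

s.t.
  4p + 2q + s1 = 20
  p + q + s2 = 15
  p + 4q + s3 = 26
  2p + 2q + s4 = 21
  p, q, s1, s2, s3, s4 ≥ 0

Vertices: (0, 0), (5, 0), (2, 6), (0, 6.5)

Evaluate the objective at each vertex of the feasible region:
  z(0, 0) = 0
  z(5, 0) = -55
  z(2, 6) = -118  ←
  z(0, 6.5) = -104
The minimum is at p = 2, q = 6.

(2, 6)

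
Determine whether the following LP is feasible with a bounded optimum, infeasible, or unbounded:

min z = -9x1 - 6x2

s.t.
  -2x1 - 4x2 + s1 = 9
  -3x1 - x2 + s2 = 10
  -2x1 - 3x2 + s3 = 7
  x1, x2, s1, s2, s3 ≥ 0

Unbounded (objective can decrease without bound)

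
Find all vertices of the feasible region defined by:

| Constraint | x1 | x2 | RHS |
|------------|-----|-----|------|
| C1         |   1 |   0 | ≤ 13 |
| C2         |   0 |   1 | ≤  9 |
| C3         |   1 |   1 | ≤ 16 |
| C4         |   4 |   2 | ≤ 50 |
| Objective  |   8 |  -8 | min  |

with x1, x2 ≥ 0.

(0, 0), (12.5, 0), (9, 7), (7, 9), (0, 9)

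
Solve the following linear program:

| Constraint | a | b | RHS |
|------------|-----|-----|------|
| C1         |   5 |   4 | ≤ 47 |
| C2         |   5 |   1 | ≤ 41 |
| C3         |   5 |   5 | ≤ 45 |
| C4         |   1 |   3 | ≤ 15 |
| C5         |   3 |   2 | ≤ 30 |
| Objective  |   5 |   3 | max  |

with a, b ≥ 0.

Evaluate the objective at each vertex of the feasible region:
  z(0, 0) = 0
  z(8.2, 0) = 41
  z(8, 1) = 43  ←
  z(6, 3) = 39
  z(0, 5) = 15
The maximum is at a = 8, b = 1.

a = 8, b = 1, z = 43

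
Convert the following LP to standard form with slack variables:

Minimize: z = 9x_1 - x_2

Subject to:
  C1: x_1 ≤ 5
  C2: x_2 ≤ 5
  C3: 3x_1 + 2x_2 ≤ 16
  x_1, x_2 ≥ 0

min z = 9x_1 - x_2

s.t.
  x_1 + s1 = 5
  x_2 + s2 = 5
  3x_1 + 2x_2 + s3 = 16
  x_1, x_2, s1, s2, s3 ≥ 0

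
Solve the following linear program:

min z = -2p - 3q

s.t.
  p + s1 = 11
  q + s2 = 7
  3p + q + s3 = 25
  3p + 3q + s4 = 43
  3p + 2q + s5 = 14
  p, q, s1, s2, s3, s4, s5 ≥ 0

Evaluate the objective at each vertex of the feasible region:
  z(0, 0) = 0
  z(4.667, 0) = -9.333
  z(0, 7) = -21  ←
The minimum is at p = 0, q = 7.

p = 0, q = 7, z = -21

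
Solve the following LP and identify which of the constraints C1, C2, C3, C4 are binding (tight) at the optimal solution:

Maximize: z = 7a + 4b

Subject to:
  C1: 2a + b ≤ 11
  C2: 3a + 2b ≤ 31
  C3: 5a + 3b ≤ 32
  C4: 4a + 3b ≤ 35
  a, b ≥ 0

At a = 1, b = 9, compute slack b - a·x for each constraint:
  C1: 11 − 11 = 0  (binding)
  C2: 31 − 21 = 10  (slack)
  C3: 32 − 32 = 0  (binding)
  C4: 35 − 31 = 4  (slack)

Optimal: a = 1, b = 9
Binding: C1, C3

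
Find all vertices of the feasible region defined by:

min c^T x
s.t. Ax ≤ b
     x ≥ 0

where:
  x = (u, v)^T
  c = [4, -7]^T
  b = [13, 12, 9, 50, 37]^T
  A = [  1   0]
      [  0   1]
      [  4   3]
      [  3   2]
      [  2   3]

(0, 0), (2.25, 0), (0, 3)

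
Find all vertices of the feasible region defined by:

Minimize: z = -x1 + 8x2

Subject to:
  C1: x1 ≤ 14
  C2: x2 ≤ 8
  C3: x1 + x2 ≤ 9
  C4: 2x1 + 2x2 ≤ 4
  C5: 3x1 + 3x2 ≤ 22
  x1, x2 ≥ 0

(0, 0), (2, 0), (0, 2)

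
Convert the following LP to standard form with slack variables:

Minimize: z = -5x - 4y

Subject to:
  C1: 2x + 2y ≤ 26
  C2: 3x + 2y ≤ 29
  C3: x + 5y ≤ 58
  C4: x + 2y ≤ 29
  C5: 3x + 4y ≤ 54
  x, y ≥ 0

min z = -5x - 4y

s.t.
  2x + 2y + s1 = 26
  3x + 2y + s2 = 29
  x + 5y + s3 = 58
  x + 2y + s4 = 29
  3x + 4y + s5 = 54
  x, y, s1, s2, s3, s4, s5 ≥ 0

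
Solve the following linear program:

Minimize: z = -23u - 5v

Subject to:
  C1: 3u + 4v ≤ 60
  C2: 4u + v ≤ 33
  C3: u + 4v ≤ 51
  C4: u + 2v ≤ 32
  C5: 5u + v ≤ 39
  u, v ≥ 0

Evaluate the objective at each vertex of the feasible region:
  z(0, 0) = 0
  z(7.8, 0) = -179.4
  z(6, 9) = -183  ←
  z(5.538, 10.85) = -181.6
  z(4.5, 11.62) = -161.6
  z(0, 12.75) = -63.75
The minimum is at u = 6, v = 9.

u = 6, v = 9, z = -183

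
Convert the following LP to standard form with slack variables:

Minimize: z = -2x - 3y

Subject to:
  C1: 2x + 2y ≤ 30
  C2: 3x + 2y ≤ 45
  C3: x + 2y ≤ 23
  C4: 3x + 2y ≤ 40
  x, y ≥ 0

min z = -2x - 3y

s.t.
  2x + 2y + s1 = 30
  3x + 2y + s2 = 45
  x + 2y + s3 = 23
  3x + 2y + s4 = 40
  x, y, s1, s2, s3, s4 ≥ 0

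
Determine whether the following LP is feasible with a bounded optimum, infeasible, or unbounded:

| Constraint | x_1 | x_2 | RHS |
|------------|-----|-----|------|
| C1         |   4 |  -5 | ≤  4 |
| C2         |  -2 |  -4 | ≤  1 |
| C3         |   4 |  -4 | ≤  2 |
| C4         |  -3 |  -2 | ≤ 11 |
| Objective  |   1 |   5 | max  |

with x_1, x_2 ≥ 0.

Unbounded (objective can increase without bound)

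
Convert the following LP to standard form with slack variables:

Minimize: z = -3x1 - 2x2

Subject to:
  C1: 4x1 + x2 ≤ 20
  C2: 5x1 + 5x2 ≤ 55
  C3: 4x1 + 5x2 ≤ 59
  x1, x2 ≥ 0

min z = -3x1 - 2x2

s.t.
  4x1 + x2 + s1 = 20
  5x1 + 5x2 + s2 = 55
  4x1 + 5x2 + s3 = 59
  x1, x2, s1, s2, s3 ≥ 0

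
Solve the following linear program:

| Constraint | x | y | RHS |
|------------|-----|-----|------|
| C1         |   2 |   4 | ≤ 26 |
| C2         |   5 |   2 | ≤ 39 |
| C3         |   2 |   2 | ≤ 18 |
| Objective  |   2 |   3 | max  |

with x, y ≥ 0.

Evaluate the objective at each vertex of the feasible region:
  z(0, 0) = 0
  z(7.8, 0) = 15.6
  z(7, 2) = 20
  z(5, 4) = 22  ←
  z(0, 6.5) = 19.5
The maximum is at x = 5, y = 4.

x = 5, y = 4, z = 22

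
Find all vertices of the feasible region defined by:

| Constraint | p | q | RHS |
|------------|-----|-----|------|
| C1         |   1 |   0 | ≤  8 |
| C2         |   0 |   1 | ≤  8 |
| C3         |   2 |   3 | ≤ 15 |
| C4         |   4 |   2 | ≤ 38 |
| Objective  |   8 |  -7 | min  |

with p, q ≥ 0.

(0, 0), (7.5, 0), (0, 5)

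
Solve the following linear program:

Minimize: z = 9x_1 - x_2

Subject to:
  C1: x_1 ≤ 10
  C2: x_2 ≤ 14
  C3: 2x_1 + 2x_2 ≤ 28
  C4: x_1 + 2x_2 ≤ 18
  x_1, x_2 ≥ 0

Evaluate the objective at each vertex of the feasible region:
  z(0, 0) = 0
  z(10, 0) = 90
  z(10, 4) = 86
  z(0, 9) = -9  ←
The minimum is at x_1 = 0, x_2 = 9.

x_1 = 0, x_2 = 9, z = -9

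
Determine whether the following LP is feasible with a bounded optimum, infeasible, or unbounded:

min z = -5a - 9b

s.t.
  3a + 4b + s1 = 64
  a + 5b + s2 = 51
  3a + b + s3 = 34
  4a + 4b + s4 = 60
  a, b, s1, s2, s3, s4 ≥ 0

Feasible with a bounded optimal solution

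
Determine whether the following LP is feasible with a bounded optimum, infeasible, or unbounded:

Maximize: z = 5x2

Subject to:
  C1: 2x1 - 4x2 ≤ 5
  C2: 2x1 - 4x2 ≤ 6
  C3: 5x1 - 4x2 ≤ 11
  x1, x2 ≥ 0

Unbounded (objective can increase without bound)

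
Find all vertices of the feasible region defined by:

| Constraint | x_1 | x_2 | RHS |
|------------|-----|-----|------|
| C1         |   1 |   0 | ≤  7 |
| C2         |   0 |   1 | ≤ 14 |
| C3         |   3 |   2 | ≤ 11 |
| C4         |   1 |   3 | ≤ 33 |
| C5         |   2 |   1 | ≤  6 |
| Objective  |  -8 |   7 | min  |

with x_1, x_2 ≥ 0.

(0, 0), (3, 0), (1, 4), (0, 5.5)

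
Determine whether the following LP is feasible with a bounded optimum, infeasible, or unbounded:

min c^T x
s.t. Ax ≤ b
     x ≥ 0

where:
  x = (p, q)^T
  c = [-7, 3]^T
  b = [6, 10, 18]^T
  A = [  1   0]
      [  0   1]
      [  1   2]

Feasible with a bounded optimal solution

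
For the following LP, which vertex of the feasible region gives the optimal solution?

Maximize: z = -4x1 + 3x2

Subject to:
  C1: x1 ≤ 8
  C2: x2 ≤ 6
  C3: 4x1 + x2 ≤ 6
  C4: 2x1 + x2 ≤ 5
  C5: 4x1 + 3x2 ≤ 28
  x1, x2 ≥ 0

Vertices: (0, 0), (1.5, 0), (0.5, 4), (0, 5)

Evaluate the objective at each vertex of the feasible region:
  z(0, 0) = 0
  z(1.5, 0) = -6
  z(0.5, 4) = 10
  z(0, 5) = 15  ←
The maximum is at x1 = 0, x2 = 5.

(0, 5)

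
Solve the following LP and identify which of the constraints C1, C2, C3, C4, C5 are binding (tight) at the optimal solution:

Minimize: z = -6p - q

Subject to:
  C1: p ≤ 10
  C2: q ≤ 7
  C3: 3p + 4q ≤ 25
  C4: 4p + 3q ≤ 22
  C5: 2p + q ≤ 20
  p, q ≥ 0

At p = 5.5, q = 0, compute slack b - a·x for each constraint:
  C1: 10 − 5.5 = 4.5  (slack)
  C2: 7 − 0 = 7  (slack)
  C3: 25 − 16.5 = 8.5  (slack)
  C4: 22 − 22 = 0  (binding)
  C5: 20 − 11 = 9  (slack)

Optimal: p = 5.5, q = 0
Binding: C4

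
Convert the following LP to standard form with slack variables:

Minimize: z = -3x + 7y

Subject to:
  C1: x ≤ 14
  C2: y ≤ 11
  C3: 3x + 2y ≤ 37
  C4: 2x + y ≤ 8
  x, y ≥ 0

min z = -3x + 7y

s.t.
  x + s1 = 14
  y + s2 = 11
  3x + 2y + s3 = 37
  2x + y + s4 = 8
  x, y, s1, s2, s3, s4 ≥ 0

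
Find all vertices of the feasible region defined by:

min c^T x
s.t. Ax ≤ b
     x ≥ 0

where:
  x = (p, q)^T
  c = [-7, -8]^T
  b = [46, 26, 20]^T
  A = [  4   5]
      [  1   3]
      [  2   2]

(0, 0), (10, 0), (4, 6), (1.143, 8.286), (0, 8.667)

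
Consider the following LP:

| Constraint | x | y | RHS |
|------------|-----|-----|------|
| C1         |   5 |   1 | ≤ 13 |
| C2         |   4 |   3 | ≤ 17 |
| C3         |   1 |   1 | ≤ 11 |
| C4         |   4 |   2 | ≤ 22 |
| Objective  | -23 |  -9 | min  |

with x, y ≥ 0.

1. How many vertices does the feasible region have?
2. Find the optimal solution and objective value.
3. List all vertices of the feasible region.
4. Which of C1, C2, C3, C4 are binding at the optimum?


1. 4
2. x = 2, y = 3, z = -73
3. (0, 0), (2.6, 0), (2, 3), (0, 5.667)
4. C1, C2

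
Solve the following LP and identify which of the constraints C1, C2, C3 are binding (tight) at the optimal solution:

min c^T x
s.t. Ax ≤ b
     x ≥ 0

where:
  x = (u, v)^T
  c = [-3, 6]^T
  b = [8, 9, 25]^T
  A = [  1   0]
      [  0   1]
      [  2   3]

At u = 8, v = 0, compute slack b - a·x for each constraint:
  C1: 8 − 8 = 0  (binding)
  C2: 9 − 0 = 9  (slack)
  C3: 25 − 16 = 9  (slack)

Optimal: u = 8, v = 0
Binding: C1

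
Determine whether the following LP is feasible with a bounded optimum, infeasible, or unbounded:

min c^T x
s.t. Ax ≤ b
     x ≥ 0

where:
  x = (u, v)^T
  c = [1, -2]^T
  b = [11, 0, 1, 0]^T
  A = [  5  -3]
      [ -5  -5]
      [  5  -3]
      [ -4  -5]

Unbounded (objective can decrease without bound)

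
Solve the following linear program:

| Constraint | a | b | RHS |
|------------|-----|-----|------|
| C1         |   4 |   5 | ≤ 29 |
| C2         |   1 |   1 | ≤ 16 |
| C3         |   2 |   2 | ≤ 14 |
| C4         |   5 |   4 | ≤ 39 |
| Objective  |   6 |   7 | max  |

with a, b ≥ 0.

Evaluate the objective at each vertex of the feasible region:
  z(0, 0) = 0
  z(7, 0) = 42
  z(6, 1) = 43  ←
  z(0, 5.8) = 40.6
The maximum is at a = 6, b = 1.

a = 6, b = 1, z = 43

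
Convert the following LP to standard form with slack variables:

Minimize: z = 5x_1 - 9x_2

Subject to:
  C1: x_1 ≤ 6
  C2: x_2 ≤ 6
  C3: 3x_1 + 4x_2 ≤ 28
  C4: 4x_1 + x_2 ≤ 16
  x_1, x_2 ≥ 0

min z = 5x_1 - 9x_2

s.t.
  x_1 + s1 = 6
  x_2 + s2 = 6
  3x_1 + 4x_2 + s3 = 28
  4x_1 + x_2 + s4 = 16
  x_1, x_2, s1, s2, s3, s4 ≥ 0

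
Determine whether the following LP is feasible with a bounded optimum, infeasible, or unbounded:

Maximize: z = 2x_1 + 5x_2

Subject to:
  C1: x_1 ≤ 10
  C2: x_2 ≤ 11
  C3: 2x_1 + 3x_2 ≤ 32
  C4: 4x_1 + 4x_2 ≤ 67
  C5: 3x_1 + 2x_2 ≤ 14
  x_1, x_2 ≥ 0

Feasible with a bounded optimal solution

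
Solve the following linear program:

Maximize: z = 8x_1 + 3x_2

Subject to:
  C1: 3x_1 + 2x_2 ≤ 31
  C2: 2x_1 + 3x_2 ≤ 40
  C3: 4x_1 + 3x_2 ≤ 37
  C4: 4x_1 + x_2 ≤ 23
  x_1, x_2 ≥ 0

Evaluate the objective at each vertex of the feasible region:
  z(0, 0) = 0
  z(5.75, 0) = 46
  z(4, 7) = 53  ←
  z(0, 12.33) = 37
The maximum is at x_1 = 4, x_2 = 7.

x_1 = 4, x_2 = 7, z = 53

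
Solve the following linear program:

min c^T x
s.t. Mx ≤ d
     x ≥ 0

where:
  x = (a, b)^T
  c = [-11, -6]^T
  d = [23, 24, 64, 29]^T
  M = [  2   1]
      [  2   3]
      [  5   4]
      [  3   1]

Evaluate the objective at each vertex of the feasible region:
  z(0, 0) = 0
  z(9.667, 0) = -106.3
  z(9, 2) = -111  ←
  z(0, 8) = -48
The minimum is at a = 9, b = 2.

a = 9, b = 2, z = -111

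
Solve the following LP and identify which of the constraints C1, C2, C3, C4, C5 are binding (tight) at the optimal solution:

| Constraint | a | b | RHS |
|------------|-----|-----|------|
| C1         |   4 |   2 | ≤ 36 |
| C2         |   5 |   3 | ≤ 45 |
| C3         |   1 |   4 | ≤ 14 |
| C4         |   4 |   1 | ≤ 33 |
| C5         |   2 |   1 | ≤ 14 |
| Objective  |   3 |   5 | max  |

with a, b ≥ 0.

At a = 6, b = 2, compute slack b - a·x for each constraint:
  C1: 36 − 28 = 8  (slack)
  C2: 45 − 36 = 9  (slack)
  C3: 14 − 14 = 0  (binding)
  C4: 33 − 26 = 7  (slack)
  C5: 14 − 14 = 0  (binding)

Optimal: a = 6, b = 2
Binding: C3, C5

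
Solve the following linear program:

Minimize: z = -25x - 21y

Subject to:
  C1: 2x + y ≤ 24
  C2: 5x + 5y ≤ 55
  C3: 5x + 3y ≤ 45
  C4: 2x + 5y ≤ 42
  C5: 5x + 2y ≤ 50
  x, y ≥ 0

Evaluate the objective at each vertex of the feasible region:
  z(0, 0) = 0
  z(9, 0) = -225
  z(6, 5) = -255  ←
  z(4.333, 6.667) = -248.3
  z(0, 8.4) = -176.4
The minimum is at x = 6, y = 5.

x = 6, y = 5, z = -255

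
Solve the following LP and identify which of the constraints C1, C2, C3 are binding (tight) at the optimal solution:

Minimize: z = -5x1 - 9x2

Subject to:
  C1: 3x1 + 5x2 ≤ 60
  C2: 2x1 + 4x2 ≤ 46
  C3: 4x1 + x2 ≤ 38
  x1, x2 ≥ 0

At x1 = 5, x2 = 9, compute slack b - a·x for each constraint:
  C1: 60 − 60 = 0  (binding)
  C2: 46 − 46 = 0  (binding)
  C3: 38 − 29 = 9  (slack)

Optimal: x1 = 5, x2 = 9
Binding: C1, C2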